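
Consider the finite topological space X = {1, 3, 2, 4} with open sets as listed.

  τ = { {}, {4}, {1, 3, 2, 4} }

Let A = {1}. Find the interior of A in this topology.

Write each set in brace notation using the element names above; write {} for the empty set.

opens ⊆ A: {}; union → int = {}

{}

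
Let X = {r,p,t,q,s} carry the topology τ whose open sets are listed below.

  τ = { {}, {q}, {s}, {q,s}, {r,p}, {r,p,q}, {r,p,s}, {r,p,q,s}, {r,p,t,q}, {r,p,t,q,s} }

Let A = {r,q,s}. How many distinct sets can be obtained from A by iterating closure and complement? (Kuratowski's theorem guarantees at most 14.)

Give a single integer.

complement {p,t}; its interior {}; cl(A) = X∖{} = {r,p,t,q,s}
With k = closure, c = complement:
  1. A     = {r,q,s}
  2. kA    = {r,p,t,q,s}
  3. cA    = {p,t}
  4. ckA   = {}
  5. kcA   = {r,p,t}
  6. ckcA  = {q,s}
  7. kckcA = {t,q,s}
  8. ckckcA = {r,p}
k, c of each give nothing new

8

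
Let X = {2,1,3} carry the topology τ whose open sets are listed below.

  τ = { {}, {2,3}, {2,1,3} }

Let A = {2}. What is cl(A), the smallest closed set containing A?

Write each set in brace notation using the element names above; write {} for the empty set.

{2,1,3}

complement {1,3}; its interior {}; cl(A) = X∖{} = {2,1,3}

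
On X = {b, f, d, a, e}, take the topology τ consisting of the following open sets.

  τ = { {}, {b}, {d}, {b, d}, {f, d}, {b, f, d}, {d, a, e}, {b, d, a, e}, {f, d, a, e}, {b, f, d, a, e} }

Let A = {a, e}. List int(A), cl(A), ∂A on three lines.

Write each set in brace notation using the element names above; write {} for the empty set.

int(A) = {}
cl(A)  = {a, e}
∂A     = {a, e}

U open, U⊆A: {}. int(A) = ⋃ = {}
X∖A={b, f, d}, int(X∖A)={b, f, d}, hence cl(A)={a, e}
∂A: remove int from cl → {a, e}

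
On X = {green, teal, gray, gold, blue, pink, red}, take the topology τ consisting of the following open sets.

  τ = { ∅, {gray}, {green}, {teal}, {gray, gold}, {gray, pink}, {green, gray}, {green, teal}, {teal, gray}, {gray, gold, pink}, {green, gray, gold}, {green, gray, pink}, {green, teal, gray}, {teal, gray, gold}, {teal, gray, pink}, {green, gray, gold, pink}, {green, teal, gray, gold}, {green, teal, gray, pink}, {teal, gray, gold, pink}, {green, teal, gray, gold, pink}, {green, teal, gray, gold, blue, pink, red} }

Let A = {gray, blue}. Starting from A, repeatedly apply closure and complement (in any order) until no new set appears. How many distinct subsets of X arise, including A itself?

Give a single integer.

closure: X∖int(X∖A) = X∖{green, teal} = {gray, gold, blue, pink, red}
Let k=closure and c=complement:
  1. A     = {gray, blue}
  2. kA    = {gray, gold, blue, pink, red}
  3. cA    = {green, teal, gold, pink, red}
  4. ckA   = {green, teal}
  5. kcA   = {green, teal, gold, blue, pink, red}
  6. kckA  = {green, teal, blue, red}
  7. ckcA  = {gray}
  8. ckckA = {gray, gold, pink}
— saturated at 8

8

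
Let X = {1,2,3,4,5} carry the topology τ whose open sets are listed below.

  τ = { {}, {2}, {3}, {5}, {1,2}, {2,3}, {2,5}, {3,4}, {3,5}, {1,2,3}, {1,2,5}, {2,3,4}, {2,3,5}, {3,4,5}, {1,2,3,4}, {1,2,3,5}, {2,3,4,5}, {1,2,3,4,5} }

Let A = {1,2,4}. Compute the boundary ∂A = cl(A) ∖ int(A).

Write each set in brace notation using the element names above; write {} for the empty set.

opens ⊆ A: {}, {2}, {1,2}; union → int = {1,2}
complement {3,5}; its interior {3,5}; cl(A) = X∖{3,5} = {1,2,4}
boundary = {1,2,4} ∖ {1,2} = {4}

{4}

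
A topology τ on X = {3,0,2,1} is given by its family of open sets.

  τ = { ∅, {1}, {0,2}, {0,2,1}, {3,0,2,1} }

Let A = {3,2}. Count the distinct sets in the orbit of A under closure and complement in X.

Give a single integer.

X∖A={0,1}, int(X∖A)={1}, hence cl(A)={3,0,2}
Orbit (k=closure, c=complement):
  1. A     = {3,2}
  2. kA    = {3,0,2}
  3. cA    = {0,1}
  4. ckA   = {1}
  5. kcA   = {3,0,2,1}
  6. kckA  = {3,1}
  7. ckcA  = ∅
  8. ckckA = {0,2}
(closed under both — stop)

8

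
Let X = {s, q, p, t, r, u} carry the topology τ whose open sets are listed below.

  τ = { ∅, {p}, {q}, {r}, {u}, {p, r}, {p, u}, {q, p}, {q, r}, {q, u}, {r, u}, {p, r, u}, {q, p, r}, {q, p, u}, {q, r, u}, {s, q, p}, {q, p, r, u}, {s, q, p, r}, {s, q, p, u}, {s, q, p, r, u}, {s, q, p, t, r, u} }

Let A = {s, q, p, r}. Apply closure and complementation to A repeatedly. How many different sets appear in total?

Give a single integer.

4

X∖A={t, u}, int(X∖A)={u}, hence cl(A)={s, q, p, t, r}
Orbit (k=closure, c=complement):
  1. A     = {s, q, p, r}
  2. kA    = {s, q, p, t, r}
  3. cA    = {t, u}
  4. ckA   = {u}
(closed under both — stop)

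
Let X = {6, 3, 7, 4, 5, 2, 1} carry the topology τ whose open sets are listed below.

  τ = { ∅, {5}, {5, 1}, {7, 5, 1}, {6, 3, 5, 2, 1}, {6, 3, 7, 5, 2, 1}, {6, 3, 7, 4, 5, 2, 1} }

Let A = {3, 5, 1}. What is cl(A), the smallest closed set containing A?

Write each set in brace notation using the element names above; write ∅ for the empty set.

{6, 3, 7, 4, 5, 2, 1}

cl via duality: int({6, 7, 4, 2}) = ∅, so X∖∅ = {6, 3, 7, 4, 5, 2, 1}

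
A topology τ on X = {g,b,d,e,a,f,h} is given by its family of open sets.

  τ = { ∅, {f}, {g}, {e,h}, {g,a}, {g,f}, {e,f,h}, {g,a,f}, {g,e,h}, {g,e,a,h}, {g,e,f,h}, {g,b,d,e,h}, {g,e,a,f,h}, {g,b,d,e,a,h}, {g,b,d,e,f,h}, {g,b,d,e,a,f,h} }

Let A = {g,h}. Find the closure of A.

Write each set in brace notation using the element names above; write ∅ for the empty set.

{g,b,d,e,a,h}

complement {b,d,e,a,f}; its interior {f}; cl(A) = X∖{f} = {g,b,d,e,a,h}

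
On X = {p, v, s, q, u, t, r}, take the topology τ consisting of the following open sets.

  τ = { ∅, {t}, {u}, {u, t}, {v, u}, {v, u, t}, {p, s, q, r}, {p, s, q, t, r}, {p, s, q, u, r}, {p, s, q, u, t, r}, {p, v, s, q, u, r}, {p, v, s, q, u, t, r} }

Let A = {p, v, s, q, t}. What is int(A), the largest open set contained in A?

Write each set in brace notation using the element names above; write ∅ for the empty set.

{t}

U open, U⊆A: ∅, {t}. int(A) = ⋃ = {t}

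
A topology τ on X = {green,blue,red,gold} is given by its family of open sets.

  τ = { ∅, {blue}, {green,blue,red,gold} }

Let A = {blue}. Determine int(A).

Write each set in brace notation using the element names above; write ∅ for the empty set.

{blue}

open subsets of A: ∅, {blue}; so int(A) = {blue}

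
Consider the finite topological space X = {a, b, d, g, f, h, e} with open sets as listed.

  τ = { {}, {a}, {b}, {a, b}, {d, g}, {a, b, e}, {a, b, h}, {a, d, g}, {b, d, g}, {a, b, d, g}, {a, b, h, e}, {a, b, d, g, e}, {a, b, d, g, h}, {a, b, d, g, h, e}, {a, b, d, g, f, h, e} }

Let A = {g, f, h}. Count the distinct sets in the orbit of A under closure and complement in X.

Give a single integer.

10

closure: X∖int(X∖A) = X∖{a, b, e} = {d, g, f, h}
Let k=closure and c=complement:
  1. A     = {g, f, h}
  2. kA    = {d, g, f, h}
  3. cA    = {a, b, d, e}
  4. ckA   = {a, b, e}
  5. kcA   = {a, b, d, g, f, h, e}
  6. kckA  = {a, b, f, h, e}
  7. ckcA  = {}
  8. ckckA = {d, g}
  9. kckckA = {d, g, f}
  10. ckckckA = {a, b, h, e}
— saturated at 10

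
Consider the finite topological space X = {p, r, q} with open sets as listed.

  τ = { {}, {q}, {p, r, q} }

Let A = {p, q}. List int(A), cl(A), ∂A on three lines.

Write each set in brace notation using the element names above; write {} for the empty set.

int(A) = {q}
cl(A)  = {p, r, q}
∂A     = {p, r}

open subsets of A: {}, {q}; so int(A) = {q}
closure: X∖int(X∖A) = X∖{} = {p, r, q}
∂A = {p, r, q} minus {q} = {p, r}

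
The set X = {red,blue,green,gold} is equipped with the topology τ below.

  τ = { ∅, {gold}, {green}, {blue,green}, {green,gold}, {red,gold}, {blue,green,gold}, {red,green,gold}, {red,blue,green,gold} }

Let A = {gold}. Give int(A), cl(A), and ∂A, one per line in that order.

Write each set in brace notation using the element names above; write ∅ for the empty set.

U open, U⊆A: ∅, {gold}. int(A) = ⋃ = {gold}
X∖A={red,blue,green}, int(X∖A)={blue,green}, hence cl(A)={red,gold}
∂A: remove int from cl → {red}

int(A) = {gold}
cl(A)  = {red,gold}
∂A     = {red}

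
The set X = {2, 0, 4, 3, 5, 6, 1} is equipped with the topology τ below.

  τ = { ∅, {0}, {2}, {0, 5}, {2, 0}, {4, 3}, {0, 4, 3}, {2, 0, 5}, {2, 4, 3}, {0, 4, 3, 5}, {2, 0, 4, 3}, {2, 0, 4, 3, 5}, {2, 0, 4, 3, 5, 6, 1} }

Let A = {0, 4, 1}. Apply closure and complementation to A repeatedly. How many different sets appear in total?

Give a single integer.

cl via duality: int({2, 3, 5, 6}) = {2}, so X∖{2} = {0, 4, 3, 5, 6, 1}
Write k for closure, c for complement:
  1. A     = {0, 4, 1}
  2. kA    = {0, 4, 3, 5, 6, 1}
  3. cA    = {2, 3, 5, 6}
  4. ckA   = {2}
  5. kcA   = {2, 4, 3, 5, 6, 1}
  6. kckA  = {2, 6, 1}
  7. ckcA  = {0}
  8. ckckA = {0, 4, 3, 5}
  9. kckcA = {0, 5, 6, 1}
  10. ckckcA = {2, 4, 3}
  11. kckckcA = {2, 4, 3, 6, 1}
  12. ckckckcA = {0, 5}
applying k or c yields no new set

12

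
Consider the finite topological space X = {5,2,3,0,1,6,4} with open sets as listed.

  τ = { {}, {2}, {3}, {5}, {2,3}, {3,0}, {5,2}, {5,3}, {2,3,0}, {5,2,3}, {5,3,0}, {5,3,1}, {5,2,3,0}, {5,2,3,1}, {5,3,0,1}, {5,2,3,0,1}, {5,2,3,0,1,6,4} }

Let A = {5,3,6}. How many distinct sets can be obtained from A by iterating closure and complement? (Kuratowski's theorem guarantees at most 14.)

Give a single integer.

complement {2,0,1,4}; its interior {2}; cl(A) = X∖{2} = {5,3,0,1,6,4}
With k = closure, c = complement:
  1. A     = {5,3,6}
  2. kA    = {5,3,0,1,6,4}
  3. cA    = {2,0,1,4}
  4. ckA   = {2}
  5. kcA   = {2,0,1,6,4}
  6. kckA  = {2,6,4}
  7. ckcA  = {5,3}
  8. ckckA = {5,3,0,1}
k, c of each give nothing new

8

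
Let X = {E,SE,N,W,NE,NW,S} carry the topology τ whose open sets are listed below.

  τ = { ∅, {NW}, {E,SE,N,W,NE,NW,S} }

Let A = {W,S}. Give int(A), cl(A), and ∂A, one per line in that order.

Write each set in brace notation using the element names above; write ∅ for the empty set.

opens ⊆ A: ∅; union → int = ∅
complement {E,SE,N,NE,NW}; its interior {NW}; cl(A) = X∖{NW} = {E,SE,N,W,NE,S}
boundary = {E,SE,N,W,NE,S} ∖ ∅ = {E,SE,N,W,NE,S}

int(A) = ∅
cl(A)  = {E,SE,N,W,NE,S}
∂A     = {E,SE,N,W,NE,S}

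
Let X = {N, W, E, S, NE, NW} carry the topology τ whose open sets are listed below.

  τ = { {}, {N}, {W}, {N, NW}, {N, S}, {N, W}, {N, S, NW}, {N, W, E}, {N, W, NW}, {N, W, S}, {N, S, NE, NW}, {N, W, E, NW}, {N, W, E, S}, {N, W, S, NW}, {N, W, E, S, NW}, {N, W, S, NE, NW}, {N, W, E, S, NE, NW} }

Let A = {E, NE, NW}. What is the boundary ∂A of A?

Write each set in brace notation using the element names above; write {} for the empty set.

{E, NE, NW}

opens ⊆ A: {}; union → int = {}
complement {N, W, S}; its interior {N, W, S}; cl(A) = X∖{N, W, S} = {E, NE, NW}
boundary = {E, NE, NW} ∖ {} = {E, NE, NW}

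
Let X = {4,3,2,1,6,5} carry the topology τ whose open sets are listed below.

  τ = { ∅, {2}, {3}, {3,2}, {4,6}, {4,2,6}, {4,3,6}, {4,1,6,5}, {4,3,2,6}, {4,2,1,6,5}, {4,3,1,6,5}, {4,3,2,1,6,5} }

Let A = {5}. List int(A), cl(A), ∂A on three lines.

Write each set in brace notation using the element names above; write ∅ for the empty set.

opens ⊆ A: ∅; union → int = ∅
complement {4,3,2,1,6}; its interior {4,3,2,6}; cl(A) = X∖{4,3,2,6} = {1,5}
boundary = {1,5} ∖ ∅ = {1,5}

int(A) = ∅
cl(A)  = {1,5}
∂A     = {1,5}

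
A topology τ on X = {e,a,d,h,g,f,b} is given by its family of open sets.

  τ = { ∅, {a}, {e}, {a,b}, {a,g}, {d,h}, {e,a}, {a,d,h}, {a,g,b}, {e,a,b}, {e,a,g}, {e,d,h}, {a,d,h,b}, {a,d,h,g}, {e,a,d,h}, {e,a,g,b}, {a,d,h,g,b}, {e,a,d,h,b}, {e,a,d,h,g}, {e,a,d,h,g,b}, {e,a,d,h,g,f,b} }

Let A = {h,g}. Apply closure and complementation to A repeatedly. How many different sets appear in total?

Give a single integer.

10

X∖A={e,a,d,f,b}, int(X∖A)={e,a,b}, hence cl(A)={d,h,g,f}
Orbit (k=closure, c=complement):
  1. A     = {h,g}
  2. kA    = {d,h,g,f}
  3. cA    = {e,a,d,f,b}
  4. ckA   = {e,a,b}
  5. kcA   = {e,a,d,h,g,f,b}
  6. kckA  = {e,a,g,f,b}
  7. ckcA  = ∅
  8. ckckA = {d,h}
  9. kckckA = {d,h,f}
  10. ckckckA = {e,a,g,b}
(closed under both — stop)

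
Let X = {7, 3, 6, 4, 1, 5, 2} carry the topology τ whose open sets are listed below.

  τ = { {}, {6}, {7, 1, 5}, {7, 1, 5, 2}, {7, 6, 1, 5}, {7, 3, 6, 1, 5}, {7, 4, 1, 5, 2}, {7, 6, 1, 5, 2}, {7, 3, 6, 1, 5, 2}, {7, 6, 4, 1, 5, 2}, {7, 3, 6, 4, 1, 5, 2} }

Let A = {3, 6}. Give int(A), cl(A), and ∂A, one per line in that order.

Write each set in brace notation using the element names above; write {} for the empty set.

int(A) = {6}
cl(A)  = {3, 6}
∂A     = {3}

open subsets of A: {}, {6}; so int(A) = {6}
closure: X∖int(X∖A) = X∖{7, 4, 1, 5, 2} = {3, 6}
∂A = {3, 6} minus {6} = {3}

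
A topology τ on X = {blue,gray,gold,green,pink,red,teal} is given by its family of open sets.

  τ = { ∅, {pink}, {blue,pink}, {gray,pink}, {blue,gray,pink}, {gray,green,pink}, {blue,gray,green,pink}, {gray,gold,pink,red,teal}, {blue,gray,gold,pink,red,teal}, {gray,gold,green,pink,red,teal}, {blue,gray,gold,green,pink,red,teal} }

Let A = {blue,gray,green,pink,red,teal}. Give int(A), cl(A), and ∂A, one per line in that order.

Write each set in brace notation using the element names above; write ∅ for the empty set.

opens ⊆ A: ∅, {pink}, {gray,pink}, {blue,pink}, {blue,gray,pink}, {gray,green,pink}, {blue,gray,green,pink}; union → int = {blue,gray,green,pink}
complement {gold}; its interior ∅; cl(A) = X∖∅ = {blue,gray,gold,green,pink,red,teal}
boundary = {blue,gray,gold,green,pink,red,teal} ∖ {blue,gray,green,pink} = {gold,red,teal}

int(A) = {blue,gray,green,pink}
cl(A)  = {blue,gray,gold,green,pink,red,teal}
∂A     = {gold,red,teal}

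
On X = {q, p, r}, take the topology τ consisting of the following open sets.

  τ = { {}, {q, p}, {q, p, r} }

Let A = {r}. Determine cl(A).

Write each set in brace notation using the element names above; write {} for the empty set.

{r}

closure: X∖int(X∖A) = X∖{q, p} = {r}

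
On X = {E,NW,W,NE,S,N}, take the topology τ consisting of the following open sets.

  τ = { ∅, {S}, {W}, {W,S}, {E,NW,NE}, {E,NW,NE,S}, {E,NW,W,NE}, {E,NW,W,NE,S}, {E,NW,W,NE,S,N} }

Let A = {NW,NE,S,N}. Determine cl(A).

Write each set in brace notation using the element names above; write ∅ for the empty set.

cl via duality: int({E,W}) = {W}, so X∖{W} = {E,NW,NE,S,N}

{E,NW,NE,S,N}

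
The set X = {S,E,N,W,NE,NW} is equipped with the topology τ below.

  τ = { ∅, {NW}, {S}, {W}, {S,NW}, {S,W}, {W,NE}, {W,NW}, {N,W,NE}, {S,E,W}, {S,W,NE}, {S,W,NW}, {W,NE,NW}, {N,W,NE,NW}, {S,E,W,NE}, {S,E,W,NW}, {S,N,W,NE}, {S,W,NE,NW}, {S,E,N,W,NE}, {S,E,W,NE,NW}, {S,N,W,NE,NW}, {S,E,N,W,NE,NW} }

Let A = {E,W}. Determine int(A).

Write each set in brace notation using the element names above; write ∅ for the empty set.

interior: largest open inside A is {W} (from ∅, {W})

{W}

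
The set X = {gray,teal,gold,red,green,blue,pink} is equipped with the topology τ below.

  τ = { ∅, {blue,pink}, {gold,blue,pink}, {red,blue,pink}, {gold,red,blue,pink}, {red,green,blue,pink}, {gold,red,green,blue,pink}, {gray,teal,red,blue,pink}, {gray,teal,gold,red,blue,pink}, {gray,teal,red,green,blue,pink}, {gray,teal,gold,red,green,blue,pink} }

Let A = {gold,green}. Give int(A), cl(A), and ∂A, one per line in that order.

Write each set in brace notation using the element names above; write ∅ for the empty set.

opens ⊆ A: ∅; union → int = ∅
complement {gray,teal,red,blue,pink}; its interior {gray,teal,red,blue,pink}; cl(A) = X∖{gray,teal,red,blue,pink} = {gold,green}
boundary = {gold,green} ∖ ∅ = {gold,green}

int(A) = ∅
cl(A)  = {gold,green}
∂A     = {gold,green}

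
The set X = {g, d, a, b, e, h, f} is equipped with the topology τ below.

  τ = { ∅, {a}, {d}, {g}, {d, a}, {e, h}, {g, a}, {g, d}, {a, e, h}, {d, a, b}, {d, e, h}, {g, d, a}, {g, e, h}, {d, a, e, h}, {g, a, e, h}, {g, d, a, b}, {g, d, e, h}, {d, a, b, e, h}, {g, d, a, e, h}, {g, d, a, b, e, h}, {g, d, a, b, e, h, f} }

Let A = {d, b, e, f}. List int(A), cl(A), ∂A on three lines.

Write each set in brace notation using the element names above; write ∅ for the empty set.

int(A) = {d}
cl(A)  = {d, b, e, h, f}
∂A     = {b, e, h, f}

opens ⊆ A: ∅, {d}; union → int = {d}
complement {g, a, h}; its interior {g, a}; cl(A) = X∖{g, a} = {d, b, e, h, f}
boundary = {d, b, e, h, f} ∖ {d} = {b, e, h, f}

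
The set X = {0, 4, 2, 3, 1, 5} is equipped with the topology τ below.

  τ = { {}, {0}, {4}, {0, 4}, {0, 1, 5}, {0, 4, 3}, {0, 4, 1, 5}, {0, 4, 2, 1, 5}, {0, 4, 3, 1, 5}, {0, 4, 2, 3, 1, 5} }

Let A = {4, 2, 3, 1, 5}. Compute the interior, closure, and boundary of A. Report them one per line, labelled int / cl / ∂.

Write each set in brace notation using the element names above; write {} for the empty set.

int(A) = {4}
cl(A)  = {4, 2, 3, 1, 5}
∂A     = {2, 3, 1, 5}

opens ⊆ A: {}, {4}; union → int = {4}
complement {0}; its interior {0}; cl(A) = X∖{0} = {4, 2, 3, 1, 5}
boundary = {4, 2, 3, 1, 5} ∖ {4} = {2, 3, 1, 5}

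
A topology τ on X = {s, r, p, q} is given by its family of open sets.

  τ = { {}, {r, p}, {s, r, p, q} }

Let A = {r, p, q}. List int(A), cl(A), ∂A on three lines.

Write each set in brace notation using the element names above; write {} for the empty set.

open subsets of A: {}, {r, p}; so int(A) = {r, p}
closure: X∖int(X∖A) = X∖{} = {s, r, p, q}
∂A = {s, r, p, q} minus {r, p} = {s, q}

int(A) = {r, p}
cl(A)  = {s, r, p, q}
∂A     = {s, q}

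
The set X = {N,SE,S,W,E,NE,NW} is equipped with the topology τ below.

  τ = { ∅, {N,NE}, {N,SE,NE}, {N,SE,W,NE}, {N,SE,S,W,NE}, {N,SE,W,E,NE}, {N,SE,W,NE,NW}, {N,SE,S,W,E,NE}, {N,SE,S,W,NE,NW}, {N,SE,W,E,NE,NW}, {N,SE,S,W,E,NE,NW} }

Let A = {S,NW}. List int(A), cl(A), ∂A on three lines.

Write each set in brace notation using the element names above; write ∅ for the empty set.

open subsets of A: ∅; so int(A) = ∅
closure: X∖int(X∖A) = X∖{N,SE,W,E,NE} = {S,NW}
∂A = {S,NW} minus ∅ = {S,NW}

int(A) = ∅
cl(A)  = {S,NW}
∂A     = {S,NW}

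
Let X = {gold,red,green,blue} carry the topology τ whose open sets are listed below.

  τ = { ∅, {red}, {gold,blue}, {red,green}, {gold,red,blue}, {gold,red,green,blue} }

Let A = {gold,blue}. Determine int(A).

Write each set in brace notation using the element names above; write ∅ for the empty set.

{gold,blue}

open subsets of A: ∅, {gold,blue}; so int(A) = {gold,blue}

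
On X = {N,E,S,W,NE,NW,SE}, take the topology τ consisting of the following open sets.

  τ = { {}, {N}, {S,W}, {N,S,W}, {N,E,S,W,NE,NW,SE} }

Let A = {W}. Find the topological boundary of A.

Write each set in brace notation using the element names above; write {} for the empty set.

{E,S,W,NE,NW,SE}

open subsets of A: {}; so int(A) = {}
closure: X∖int(X∖A) = X∖{N} = {E,S,W,NE,NW,SE}
∂A = {E,S,W,NE,NW,SE} minus {} = {E,S,W,NE,NW,SE}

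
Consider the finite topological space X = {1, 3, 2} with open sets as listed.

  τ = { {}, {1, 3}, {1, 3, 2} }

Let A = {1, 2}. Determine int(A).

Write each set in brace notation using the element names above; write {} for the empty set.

{}

opens ⊆ A: {}; union → int = {}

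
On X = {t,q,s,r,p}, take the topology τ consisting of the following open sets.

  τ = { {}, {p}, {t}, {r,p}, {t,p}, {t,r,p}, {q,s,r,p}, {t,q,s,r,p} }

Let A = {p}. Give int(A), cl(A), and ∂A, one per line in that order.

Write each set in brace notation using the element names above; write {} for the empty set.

open subsets of A: {}, {p}; so int(A) = {p}
closure: X∖int(X∖A) = X∖{t} = {q,s,r,p}
∂A = {q,s,r,p} minus {p} = {q,s,r}

int(A) = {p}
cl(A)  = {q,s,r,p}
∂A     = {q,s,r}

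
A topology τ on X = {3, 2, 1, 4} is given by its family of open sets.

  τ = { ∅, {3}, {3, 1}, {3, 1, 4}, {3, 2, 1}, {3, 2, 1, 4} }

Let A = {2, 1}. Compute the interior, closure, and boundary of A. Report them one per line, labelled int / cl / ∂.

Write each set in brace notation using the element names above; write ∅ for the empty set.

U open, U⊆A: ∅. int(A) = ⋃ = ∅
X∖A={3, 4}, int(X∖A)={3}, hence cl(A)={2, 1, 4}
∂A: remove int from cl → {2, 1, 4}

int(A) = ∅
cl(A)  = {2, 1, 4}
∂A     = {2, 1, 4}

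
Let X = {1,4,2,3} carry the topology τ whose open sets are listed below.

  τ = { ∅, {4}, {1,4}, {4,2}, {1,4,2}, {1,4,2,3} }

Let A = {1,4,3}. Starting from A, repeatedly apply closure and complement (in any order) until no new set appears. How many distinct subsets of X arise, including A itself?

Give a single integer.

6

cl via duality: int({2}) = ∅, so X∖∅ = {1,4,2,3}
Write k for closure, c for complement:
  1. A     = {1,4,3}
  2. kA    = {1,4,2,3}
  3. cA    = {2}
  4. ckA   = ∅
  5. kcA   = {2,3}
  6. ckcA  = {1,4}
applying k or c yields no new set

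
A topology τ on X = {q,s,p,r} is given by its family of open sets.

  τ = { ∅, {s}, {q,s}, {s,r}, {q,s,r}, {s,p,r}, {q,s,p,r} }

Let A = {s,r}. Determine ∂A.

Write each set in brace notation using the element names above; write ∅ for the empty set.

{q,p}

interior: largest open inside A is {s,r} (from ∅, {s}, {s,r})
cl via duality: int({q,p}) = ∅, so X∖∅ = {q,s,p,r}
cl∖int = {q,p}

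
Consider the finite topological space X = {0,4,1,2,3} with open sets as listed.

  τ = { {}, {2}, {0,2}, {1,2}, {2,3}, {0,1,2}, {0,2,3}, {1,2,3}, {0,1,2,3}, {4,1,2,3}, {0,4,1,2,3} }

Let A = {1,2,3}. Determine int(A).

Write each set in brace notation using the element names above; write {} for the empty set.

U open, U⊆A: {}, {2}, {1,2}, {2,3}, {1,2,3}. int(A) = ⋃ = {1,2,3}

{1,2,3}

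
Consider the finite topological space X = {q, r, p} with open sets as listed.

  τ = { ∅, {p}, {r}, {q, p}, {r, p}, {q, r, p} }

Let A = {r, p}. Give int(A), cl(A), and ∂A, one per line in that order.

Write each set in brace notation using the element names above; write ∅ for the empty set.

open subsets of A: ∅, {r}, {p}, {r, p}; so int(A) = {r, p}
closure: X∖int(X∖A) = X∖∅ = {q, r, p}
∂A = {q, r, p} minus {r, p} = {q}

int(A) = {r, p}
cl(A)  = {q, r, p}
∂A     = {q}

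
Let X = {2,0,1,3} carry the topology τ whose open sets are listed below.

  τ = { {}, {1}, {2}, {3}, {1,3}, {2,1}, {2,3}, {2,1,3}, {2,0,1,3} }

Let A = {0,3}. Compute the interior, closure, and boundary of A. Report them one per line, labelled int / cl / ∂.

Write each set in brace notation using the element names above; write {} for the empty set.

open subsets of A: {}, {3}; so int(A) = {3}
closure: X∖int(X∖A) = X∖{2,1} = {0,3}
∂A = {0,3} minus {3} = {0}

int(A) = {3}
cl(A)  = {0,3}
∂A     = {0}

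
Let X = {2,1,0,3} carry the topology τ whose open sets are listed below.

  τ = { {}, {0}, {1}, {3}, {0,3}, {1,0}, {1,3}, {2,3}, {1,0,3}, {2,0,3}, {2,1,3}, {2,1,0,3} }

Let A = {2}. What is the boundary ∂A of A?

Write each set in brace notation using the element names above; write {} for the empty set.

{2}

open subsets of A: {}; so int(A) = {}
closure: X∖int(X∖A) = X∖{1,0,3} = {2}
∂A = {2} minus {} = {2}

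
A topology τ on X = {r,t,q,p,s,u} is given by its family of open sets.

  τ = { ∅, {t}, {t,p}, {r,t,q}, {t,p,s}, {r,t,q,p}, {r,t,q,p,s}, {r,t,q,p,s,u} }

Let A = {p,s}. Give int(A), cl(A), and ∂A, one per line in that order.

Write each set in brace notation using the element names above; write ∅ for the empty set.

int(A) = ∅
cl(A)  = {p,s,u}
∂A     = {p,s,u}

opens ⊆ A: ∅; union → int = ∅
complement {r,t,q,u}; its interior {r,t,q}; cl(A) = X∖{r,t,q} = {p,s,u}
boundary = {p,s,u} ∖ ∅ = {p,s,u}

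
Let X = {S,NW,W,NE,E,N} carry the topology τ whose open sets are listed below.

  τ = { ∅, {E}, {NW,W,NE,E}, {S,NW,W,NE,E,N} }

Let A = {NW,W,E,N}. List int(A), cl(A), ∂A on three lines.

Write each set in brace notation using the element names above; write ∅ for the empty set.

open subsets of A: ∅, {E}; so int(A) = {E}
closure: X∖int(X∖A) = X∖∅ = {S,NW,W,NE,E,N}
∂A = {S,NW,W,NE,E,N} minus {E} = {S,NW,W,NE,N}

int(A) = {E}
cl(A)  = {S,NW,W,NE,E,N}
∂A     = {S,NW,W,NE,N}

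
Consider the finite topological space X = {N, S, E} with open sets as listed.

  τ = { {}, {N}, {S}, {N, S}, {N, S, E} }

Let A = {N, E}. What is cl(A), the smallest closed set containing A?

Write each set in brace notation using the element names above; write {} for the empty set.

{N, E}

complement {S}; its interior {S}; cl(A) = X∖{S} = {N, E}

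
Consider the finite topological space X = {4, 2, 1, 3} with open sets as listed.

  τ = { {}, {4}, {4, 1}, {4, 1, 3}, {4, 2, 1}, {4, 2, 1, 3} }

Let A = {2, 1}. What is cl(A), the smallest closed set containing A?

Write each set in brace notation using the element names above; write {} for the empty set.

{2, 1, 3}

complement {4, 3}; its interior {4}; cl(A) = X∖{4} = {2, 1, 3}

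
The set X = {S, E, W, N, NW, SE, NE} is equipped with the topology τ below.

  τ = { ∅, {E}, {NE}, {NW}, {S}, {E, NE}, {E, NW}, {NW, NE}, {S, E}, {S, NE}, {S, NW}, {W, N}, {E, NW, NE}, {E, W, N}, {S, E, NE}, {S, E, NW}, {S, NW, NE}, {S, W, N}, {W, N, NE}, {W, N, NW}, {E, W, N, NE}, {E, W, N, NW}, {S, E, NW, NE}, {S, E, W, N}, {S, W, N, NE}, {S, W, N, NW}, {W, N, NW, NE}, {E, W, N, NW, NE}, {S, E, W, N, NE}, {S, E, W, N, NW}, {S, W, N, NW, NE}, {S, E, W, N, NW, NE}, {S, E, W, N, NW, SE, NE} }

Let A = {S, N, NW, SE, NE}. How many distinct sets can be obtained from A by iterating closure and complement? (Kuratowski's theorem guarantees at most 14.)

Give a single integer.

10

X∖A={E, W}, int(X∖A)={E}, hence cl(A)={S, W, N, NW, SE, NE}
Orbit (k=closure, c=complement):
  1. A     = {S, N, NW, SE, NE}
  2. kA    = {S, W, N, NW, SE, NE}
  3. cA    = {E, W}
  4. ckA   = {E}
  5. kcA   = {E, W, N, SE}
  6. kckA  = {E, SE}
  7. ckcA  = {S, NW, NE}
  8. ckckA = {S, W, N, NW, NE}
  9. kckcA = {S, NW, SE, NE}
  10. ckckcA = {E, W, N}
(closed under both — stop)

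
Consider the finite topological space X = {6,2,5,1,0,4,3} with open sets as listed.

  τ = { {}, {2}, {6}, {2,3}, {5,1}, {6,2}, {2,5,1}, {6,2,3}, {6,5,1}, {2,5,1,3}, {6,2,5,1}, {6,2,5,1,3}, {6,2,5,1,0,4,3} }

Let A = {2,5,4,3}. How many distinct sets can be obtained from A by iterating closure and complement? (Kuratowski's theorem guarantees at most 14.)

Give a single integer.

10

closure: X∖int(X∖A) = X∖{6} = {2,5,1,0,4,3}
Let k=closure and c=complement:
  1. A     = {2,5,4,3}
  2. kA    = {2,5,1,0,4,3}
  3. cA    = {6,1,0}
  4. ckA   = {6}
  5. kcA   = {6,5,1,0,4}
  6. kckA  = {6,0,4}
  7. ckcA  = {2,3}
  8. ckckA = {2,5,1,3}
  9. kckcA = {2,0,4,3}
  10. ckckcA = {6,5,1}
— saturated at 10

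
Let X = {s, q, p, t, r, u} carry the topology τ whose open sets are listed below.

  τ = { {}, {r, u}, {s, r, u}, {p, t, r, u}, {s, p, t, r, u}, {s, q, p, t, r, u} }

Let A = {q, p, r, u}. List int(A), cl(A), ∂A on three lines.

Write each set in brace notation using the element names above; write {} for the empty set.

int(A) = {r, u}
cl(A)  = {s, q, p, t, r, u}
∂A     = {s, q, p, t}

open subsets of A: {}, {r, u}; so int(A) = {r, u}
closure: X∖int(X∖A) = X∖{} = {s, q, p, t, r, u}
∂A = {s, q, p, t, r, u} minus {r, u} = {s, q, p, t}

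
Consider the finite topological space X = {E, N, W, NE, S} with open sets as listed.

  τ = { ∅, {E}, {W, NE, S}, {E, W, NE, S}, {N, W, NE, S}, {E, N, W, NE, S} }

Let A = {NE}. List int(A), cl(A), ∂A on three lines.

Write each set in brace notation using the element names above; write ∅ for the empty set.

U open, U⊆A: ∅. int(A) = ⋃ = ∅
X∖A={E, N, W, S}, int(X∖A)={E}, hence cl(A)={N, W, NE, S}
∂A: remove int from cl → {N, W, NE, S}

int(A) = ∅
cl(A)  = {N, W, NE, S}
∂A     = {N, W, NE, S}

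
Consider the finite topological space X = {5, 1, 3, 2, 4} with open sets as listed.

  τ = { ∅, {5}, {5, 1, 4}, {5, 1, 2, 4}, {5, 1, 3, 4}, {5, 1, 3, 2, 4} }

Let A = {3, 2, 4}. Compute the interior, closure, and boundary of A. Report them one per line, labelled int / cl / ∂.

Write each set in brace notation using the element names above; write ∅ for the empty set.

U open, U⊆A: ∅. int(A) = ⋃ = ∅
X∖A={5, 1}, int(X∖A)={5}, hence cl(A)={1, 3, 2, 4}
∂A: remove int from cl → {1, 3, 2, 4}

int(A) = ∅
cl(A)  = {1, 3, 2, 4}
∂A     = {1, 3, 2, 4}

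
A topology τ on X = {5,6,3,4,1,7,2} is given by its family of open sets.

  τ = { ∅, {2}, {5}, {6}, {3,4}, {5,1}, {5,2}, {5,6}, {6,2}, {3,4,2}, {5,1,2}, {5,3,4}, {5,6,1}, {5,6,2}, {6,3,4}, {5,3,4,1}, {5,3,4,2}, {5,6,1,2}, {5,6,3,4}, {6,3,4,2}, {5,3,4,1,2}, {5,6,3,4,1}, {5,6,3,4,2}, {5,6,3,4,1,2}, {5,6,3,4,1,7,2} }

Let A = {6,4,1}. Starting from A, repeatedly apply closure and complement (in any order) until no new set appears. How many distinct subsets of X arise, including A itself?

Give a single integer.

X∖A={5,3,7,2}, int(X∖A)={5,2}, hence cl(A)={6,3,4,1,7}
Orbit (k=closure, c=complement):
  1. A     = {6,4,1}
  2. kA    = {6,3,4,1,7}
  3. cA    = {5,3,7,2}
  4. ckA   = {5,2}
  5. kcA   = {5,3,4,1,7,2}
  6. kckA  = {5,1,7,2}
  7. ckcA  = {6}
  8. ckckA = {6,3,4}
  9. kckcA = {6,7}
  10. kckckA = {6,3,4,7}
  11. ckckcA = {5,3,4,1,2}
  12. ckckckA = {5,1,2}
(closed under both — stop)

12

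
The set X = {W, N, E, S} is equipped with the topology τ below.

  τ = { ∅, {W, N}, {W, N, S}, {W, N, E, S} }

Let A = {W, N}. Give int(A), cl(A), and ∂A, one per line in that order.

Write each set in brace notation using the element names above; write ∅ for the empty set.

open subsets of A: ∅, {W, N}; so int(A) = {W, N}
closure: X∖int(X∖A) = X∖∅ = {W, N, E, S}
∂A = {W, N, E, S} minus {W, N} = {E, S}

int(A) = {W, N}
cl(A)  = {W, N, E, S}
∂A     = {E, S}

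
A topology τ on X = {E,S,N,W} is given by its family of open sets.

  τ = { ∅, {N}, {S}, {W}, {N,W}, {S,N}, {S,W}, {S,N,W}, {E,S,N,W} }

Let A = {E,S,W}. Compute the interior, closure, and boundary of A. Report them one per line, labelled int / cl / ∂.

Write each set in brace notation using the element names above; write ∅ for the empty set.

U open, U⊆A: ∅, {S}, {W}, {S,W}. int(A) = ⋃ = {S,W}
X∖A={N}, int(X∖A)={N}, hence cl(A)={E,S,W}
∂A: remove int from cl → {E}

int(A) = {S,W}
cl(A)  = {E,S,W}
∂A     = {E}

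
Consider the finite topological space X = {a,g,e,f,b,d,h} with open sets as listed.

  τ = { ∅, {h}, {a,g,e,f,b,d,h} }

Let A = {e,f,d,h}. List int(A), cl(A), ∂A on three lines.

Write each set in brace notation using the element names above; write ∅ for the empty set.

int(A) = {h}
cl(A)  = {a,g,e,f,b,d,h}
∂A     = {a,g,e,f,b,d}

opens ⊆ A: ∅, {h}; union → int = {h}
complement {a,g,b}; its interior ∅; cl(A) = X∖∅ = {a,g,e,f,b,d,h}
boundary = {a,g,e,f,b,d,h} ∖ {h} = {a,g,e,f,b,d}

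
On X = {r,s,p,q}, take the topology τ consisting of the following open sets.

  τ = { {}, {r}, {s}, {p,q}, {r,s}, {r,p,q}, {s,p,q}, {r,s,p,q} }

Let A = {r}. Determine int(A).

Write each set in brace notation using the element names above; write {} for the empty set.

interior: largest open inside A is {r} (from {}, {r})

{r}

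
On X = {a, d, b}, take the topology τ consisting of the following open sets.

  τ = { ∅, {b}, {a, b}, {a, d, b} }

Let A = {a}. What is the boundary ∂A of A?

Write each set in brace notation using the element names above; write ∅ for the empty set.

{a, d}

U open, U⊆A: ∅. int(A) = ⋃ = ∅
X∖A={d, b}, int(X∖A)={b}, hence cl(A)={a, d}
∂A: remove int from cl → {a, d}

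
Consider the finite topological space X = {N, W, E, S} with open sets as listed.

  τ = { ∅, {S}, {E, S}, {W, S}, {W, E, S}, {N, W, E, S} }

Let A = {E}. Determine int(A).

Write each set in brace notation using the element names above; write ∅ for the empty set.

interior: largest open inside A is ∅ (from ∅)

∅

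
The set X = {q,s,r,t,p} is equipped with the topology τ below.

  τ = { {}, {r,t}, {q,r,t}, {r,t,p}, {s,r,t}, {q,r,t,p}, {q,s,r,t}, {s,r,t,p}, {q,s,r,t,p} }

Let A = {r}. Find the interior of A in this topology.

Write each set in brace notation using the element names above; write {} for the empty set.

{}

interior: largest open inside A is {} (from {})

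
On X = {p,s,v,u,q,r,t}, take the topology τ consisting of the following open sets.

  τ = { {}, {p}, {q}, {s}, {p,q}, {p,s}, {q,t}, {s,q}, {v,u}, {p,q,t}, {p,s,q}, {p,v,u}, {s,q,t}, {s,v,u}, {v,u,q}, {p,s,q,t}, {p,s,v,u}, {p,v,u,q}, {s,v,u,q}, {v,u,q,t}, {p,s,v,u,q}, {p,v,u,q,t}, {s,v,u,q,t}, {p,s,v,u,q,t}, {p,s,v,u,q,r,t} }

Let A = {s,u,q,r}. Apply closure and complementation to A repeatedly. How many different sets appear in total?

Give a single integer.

12

X∖A={p,v,t}, int(X∖A)={p}, hence cl(A)={s,v,u,q,r,t}
Orbit (k=closure, c=complement):
  1. A     = {s,u,q,r}
  2. kA    = {s,v,u,q,r,t}
  3. cA    = {p,v,t}
  4. ckA   = {p}
  5. kcA   = {p,v,u,r,t}
  6. kckA  = {p,r}
  7. ckcA  = {s,q}
  8. ckckA = {s,v,u,q,t}
  9. kckcA = {s,q,r,t}
  10. ckckcA = {p,v,u}
  11. kckckcA = {p,v,u,r}
  12. ckckckcA = {s,q,t}
(closed under both — stop)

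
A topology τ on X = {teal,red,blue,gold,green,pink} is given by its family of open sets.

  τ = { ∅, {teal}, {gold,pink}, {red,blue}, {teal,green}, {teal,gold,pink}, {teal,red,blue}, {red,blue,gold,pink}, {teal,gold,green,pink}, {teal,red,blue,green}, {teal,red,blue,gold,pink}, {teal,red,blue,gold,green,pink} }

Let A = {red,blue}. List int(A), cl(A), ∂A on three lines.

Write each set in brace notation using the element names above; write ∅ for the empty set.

U open, U⊆A: ∅, {red,blue}. int(A) = ⋃ = {red,blue}
X∖A={teal,gold,green,pink}, int(X∖A)={teal,gold,green,pink}, hence cl(A)={red,blue}
∂A: remove int from cl → ∅

int(A) = {red,blue}
cl(A)  = {red,blue}
∂A     = ∅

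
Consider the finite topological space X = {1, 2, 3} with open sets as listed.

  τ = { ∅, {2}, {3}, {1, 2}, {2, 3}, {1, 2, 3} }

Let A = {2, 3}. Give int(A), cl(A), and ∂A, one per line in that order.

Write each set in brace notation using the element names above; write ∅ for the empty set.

open subsets of A: ∅, {2}, {3}, {2, 3}; so int(A) = {2, 3}
closure: X∖int(X∖A) = X∖∅ = {1, 2, 3}
∂A = {1, 2, 3} minus {2, 3} = {1}

int(A) = {2, 3}
cl(A)  = {1, 2, 3}
∂A     = {1}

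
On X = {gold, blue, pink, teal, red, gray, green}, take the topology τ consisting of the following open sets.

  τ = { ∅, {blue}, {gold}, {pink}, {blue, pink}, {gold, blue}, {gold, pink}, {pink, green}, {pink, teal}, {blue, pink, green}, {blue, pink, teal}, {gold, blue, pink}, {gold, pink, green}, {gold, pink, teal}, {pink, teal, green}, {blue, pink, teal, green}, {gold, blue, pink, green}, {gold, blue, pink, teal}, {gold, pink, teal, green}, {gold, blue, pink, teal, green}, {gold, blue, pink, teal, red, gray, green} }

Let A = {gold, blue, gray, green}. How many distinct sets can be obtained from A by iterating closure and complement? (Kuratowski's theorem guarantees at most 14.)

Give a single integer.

8

complement {pink, teal, red}; its interior {pink, teal}; cl(A) = X∖{pink, teal} = {gold, blue, red, gray, green}
With k = closure, c = complement:
  1. A     = {gold, blue, gray, green}
  2. kA    = {gold, blue, red, gray, green}
  3. cA    = {pink, teal, red}
  4. ckA   = {pink, teal}
  5. kcA   = {pink, teal, red, gray, green}
  6. ckcA  = {gold, blue}
  7. kckcA = {gold, blue, red, gray}
  8. ckckcA = {pink, teal, green}
k, c of each give nothing new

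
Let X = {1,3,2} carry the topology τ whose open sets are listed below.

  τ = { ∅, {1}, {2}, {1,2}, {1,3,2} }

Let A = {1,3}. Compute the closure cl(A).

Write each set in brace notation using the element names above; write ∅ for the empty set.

{1,3}

complement {2}; its interior {2}; cl(A) = X∖{2} = {1,3}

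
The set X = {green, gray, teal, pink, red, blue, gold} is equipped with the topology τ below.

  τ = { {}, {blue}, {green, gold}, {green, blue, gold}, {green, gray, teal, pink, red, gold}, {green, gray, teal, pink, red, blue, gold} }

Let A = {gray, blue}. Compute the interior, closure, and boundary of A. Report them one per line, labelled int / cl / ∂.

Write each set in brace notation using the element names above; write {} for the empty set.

int(A) = {blue}
cl(A)  = {gray, teal, pink, red, blue}
∂A     = {gray, teal, pink, red}

interior: largest open inside A is {blue} (from {}, {blue})
cl via duality: int({green, teal, pink, red, gold}) = {green, gold}, so X∖{green, gold} = {gray, teal, pink, red, blue}
cl∖int = {gray, teal, pink, red}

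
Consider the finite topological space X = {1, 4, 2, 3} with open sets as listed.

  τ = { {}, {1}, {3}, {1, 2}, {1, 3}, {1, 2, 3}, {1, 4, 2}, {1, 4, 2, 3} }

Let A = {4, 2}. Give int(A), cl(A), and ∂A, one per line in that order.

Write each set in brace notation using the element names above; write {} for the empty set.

opens ⊆ A: {}; union → int = {}
complement {1, 3}; its interior {1, 3}; cl(A) = X∖{1, 3} = {4, 2}
boundary = {4, 2} ∖ {} = {4, 2}

int(A) = {}
cl(A)  = {4, 2}
∂A     = {4, 2}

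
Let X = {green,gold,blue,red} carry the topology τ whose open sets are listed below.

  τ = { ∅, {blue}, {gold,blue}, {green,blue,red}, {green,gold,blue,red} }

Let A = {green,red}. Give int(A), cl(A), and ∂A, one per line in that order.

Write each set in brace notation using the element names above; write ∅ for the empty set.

int(A) = ∅
cl(A)  = {green,red}
∂A     = {green,red}

interior: largest open inside A is ∅ (from ∅)
cl via duality: int({gold,blue}) = {gold,blue}, so X∖{gold,blue} = {green,red}
cl∖int = {green,red}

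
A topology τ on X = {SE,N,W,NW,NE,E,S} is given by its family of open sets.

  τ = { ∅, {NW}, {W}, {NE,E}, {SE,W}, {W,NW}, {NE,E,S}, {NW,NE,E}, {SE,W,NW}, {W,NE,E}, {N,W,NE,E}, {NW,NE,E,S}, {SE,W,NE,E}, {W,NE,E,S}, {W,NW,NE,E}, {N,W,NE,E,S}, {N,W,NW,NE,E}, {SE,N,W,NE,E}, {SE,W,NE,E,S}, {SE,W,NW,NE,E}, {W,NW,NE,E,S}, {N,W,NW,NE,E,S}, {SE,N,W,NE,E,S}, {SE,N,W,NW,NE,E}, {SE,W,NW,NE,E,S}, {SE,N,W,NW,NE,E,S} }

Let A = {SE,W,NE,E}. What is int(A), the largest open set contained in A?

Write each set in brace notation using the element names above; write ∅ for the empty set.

{SE,W,NE,E}

opens ⊆ A: ∅, {W}, {NE,E}, {SE,W}, {W,NE,E}, {SE,W,NE,E}; union → int = {SE,W,NE,E}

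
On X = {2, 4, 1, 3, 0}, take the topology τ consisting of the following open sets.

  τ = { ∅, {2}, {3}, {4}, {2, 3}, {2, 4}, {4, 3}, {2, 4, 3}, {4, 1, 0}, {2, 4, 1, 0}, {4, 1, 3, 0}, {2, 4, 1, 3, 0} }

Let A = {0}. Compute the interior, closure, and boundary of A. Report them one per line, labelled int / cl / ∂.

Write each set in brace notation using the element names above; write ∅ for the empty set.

interior: largest open inside A is ∅ (from ∅)
cl via duality: int({2, 4, 1, 3}) = {2, 4, 3}, so X∖{2, 4, 3} = {1, 0}
cl∖int = {1, 0}

int(A) = ∅
cl(A)  = {1, 0}
∂A     = {1, 0}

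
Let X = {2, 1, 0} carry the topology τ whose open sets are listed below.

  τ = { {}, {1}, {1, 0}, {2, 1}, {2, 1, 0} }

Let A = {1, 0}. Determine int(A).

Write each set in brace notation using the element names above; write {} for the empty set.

{1, 0}

interior: largest open inside A is {1, 0} (from {}, {1}, {1, 0})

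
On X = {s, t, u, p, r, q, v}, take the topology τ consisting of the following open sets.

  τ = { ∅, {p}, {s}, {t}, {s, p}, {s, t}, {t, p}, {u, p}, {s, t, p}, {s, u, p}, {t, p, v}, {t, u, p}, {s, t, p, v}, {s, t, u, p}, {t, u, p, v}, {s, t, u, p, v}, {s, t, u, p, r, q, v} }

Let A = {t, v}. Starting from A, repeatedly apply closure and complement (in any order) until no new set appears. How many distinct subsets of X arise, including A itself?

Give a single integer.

closure: X∖int(X∖A) = X∖{s, u, p} = {t, r, q, v}
Let k=closure and c=complement:
  1. A     = {t, v}
  2. kA    = {t, r, q, v}
  3. cA    = {s, u, p, r, q}
  4. ckA   = {s, u, p}
  5. kcA   = {s, u, p, r, q, v}
  6. ckcA  = {t}
— saturated at 6

6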